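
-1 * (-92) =92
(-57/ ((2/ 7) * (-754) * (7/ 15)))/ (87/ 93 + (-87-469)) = -26505/ 25948156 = -0.00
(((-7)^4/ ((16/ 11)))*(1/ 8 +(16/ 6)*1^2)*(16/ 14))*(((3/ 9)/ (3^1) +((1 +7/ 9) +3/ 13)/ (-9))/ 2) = -14914669/ 50544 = -295.08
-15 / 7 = -2.14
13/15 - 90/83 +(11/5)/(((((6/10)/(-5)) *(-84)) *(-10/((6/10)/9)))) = -137497/627480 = -0.22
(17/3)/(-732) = -17/2196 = -0.01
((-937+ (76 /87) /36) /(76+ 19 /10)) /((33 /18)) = -14673040 /2236509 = -6.56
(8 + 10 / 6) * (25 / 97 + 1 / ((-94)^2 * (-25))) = 53383229 / 21427300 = 2.49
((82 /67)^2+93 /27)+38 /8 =1566319 /161604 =9.69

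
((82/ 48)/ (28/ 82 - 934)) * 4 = -0.01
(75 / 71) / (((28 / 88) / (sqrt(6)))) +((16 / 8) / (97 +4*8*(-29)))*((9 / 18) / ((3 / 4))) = -4 / 2493 +1650*sqrt(6) / 497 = 8.13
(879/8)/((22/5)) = 4395/176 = 24.97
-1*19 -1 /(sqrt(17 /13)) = -19 -sqrt(221) /17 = -19.87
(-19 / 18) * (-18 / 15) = 19 / 15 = 1.27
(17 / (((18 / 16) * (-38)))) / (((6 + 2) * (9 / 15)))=-85 / 1026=-0.08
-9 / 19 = -0.47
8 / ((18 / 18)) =8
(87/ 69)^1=29/ 23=1.26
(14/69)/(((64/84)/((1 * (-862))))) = -21119/92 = -229.55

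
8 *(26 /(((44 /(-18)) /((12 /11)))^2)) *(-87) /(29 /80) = -145566720 /14641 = -9942.40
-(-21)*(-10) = -210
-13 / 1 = -13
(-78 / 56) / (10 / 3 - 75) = 117 / 6020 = 0.02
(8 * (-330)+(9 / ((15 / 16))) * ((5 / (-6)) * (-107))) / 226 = -892 / 113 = -7.89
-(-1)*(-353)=-353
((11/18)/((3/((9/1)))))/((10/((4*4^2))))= 176/15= 11.73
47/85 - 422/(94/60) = -268.81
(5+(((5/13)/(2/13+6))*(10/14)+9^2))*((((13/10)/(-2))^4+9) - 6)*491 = 2406392157287/17920000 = 134285.28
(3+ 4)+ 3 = 10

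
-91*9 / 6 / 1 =-273 / 2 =-136.50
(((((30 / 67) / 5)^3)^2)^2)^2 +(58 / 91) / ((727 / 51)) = 198058476692473926661989766056860090795878077390 / 4429666883889113443602851999431904016509205173197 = 0.04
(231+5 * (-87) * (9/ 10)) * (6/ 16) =-963/ 16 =-60.19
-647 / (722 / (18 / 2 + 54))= -40761 / 722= -56.46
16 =16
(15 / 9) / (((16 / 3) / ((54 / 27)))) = 5 / 8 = 0.62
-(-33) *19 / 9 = 209 / 3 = 69.67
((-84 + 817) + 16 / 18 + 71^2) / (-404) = -25987 / 1818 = -14.29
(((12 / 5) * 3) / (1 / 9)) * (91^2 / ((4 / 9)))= 6036849 / 5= 1207369.80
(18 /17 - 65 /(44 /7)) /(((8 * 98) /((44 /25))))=-6943 /333200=-0.02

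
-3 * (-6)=18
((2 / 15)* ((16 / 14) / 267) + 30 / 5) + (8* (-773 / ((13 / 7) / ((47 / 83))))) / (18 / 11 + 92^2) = 5.78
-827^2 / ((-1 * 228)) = 683929 / 228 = 2999.69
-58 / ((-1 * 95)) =58 / 95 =0.61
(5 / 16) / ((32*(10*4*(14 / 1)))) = 0.00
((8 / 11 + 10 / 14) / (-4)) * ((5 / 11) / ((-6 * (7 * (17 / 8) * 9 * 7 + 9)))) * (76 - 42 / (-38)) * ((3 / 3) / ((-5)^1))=-54205 / 121807917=-0.00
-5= -5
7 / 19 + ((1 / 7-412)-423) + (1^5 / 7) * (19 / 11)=-1220496 / 1463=-834.24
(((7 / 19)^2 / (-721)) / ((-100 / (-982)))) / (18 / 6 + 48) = -3437 / 94816650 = -0.00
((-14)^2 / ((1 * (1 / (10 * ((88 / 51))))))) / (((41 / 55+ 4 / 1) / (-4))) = -37945600 / 13311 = -2850.69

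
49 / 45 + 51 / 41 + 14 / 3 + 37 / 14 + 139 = 3839431 / 25830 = 148.64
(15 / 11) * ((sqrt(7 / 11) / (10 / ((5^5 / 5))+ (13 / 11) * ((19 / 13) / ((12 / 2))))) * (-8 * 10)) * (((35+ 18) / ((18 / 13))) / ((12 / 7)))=-60287500 * sqrt(77) / 82731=-6394.47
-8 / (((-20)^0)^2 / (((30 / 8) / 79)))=-30 / 79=-0.38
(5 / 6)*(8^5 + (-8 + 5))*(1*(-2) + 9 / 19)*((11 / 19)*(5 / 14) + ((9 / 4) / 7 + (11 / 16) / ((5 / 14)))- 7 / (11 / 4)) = 5130048815 / 1334256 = 3844.88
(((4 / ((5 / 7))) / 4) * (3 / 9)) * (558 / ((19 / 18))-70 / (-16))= 567119 / 2280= 248.74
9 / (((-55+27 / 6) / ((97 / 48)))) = -291 / 808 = -0.36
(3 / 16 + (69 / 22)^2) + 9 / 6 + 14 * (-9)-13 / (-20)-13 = -1227673 / 9680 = -126.83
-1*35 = -35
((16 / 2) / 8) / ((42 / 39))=13 / 14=0.93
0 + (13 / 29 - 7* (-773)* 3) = 470770 / 29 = 16233.45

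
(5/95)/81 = 1/1539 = 0.00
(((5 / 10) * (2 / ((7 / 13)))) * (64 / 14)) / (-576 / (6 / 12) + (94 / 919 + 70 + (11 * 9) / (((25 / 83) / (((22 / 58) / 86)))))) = -23836654400 / 3033555442603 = -0.01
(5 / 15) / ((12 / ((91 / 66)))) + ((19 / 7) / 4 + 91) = 1525435 / 16632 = 91.72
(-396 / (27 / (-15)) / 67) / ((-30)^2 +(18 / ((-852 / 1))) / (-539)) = 16838360 / 4615241601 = 0.00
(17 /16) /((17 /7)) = 7 /16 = 0.44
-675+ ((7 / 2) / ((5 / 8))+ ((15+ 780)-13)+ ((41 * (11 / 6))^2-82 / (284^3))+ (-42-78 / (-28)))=20648604262373 / 3607742880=5723.41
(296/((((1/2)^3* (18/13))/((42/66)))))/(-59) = -107744/5841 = -18.45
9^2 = 81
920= 920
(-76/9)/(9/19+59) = -722/5085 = -0.14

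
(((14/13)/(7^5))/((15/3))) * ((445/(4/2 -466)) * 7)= -89/1034488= -0.00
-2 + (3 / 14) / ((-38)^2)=-40429 / 20216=-2.00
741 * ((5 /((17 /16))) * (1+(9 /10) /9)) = 65208 /17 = 3835.76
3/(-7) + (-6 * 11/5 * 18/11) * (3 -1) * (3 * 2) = -9087/35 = -259.63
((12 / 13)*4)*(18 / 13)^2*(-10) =-155520 / 2197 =-70.79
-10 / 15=-2 / 3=-0.67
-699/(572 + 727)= -233/433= -0.54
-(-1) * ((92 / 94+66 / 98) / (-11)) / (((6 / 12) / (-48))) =365280 / 25333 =14.42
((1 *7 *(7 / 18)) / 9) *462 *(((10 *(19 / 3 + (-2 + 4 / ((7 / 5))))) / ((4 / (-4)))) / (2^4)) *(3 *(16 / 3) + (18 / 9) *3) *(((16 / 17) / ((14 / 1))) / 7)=-182710 / 1377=-132.69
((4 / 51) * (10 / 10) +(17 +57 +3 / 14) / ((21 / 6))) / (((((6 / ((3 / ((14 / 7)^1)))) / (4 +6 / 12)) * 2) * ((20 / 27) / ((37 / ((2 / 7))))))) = 2092.90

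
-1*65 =-65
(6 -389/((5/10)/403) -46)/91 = -313574/91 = -3445.87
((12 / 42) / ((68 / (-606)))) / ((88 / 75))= -22725 / 10472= -2.17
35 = 35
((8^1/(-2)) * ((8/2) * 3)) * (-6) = 288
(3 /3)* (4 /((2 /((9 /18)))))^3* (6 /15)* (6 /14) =6 /35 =0.17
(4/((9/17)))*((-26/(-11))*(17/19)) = 30056/1881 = 15.98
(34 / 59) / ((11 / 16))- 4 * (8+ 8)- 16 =-51376 / 649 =-79.16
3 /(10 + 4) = 3 /14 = 0.21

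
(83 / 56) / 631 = 83 / 35336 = 0.00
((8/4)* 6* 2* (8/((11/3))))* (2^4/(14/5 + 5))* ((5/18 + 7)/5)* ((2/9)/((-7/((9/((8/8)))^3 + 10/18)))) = -125827072/34749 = -3621.03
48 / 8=6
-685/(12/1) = -685/12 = -57.08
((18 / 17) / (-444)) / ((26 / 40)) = -30 / 8177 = -0.00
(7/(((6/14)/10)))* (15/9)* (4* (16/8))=19600/9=2177.78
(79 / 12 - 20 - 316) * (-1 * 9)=2964.75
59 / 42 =1.40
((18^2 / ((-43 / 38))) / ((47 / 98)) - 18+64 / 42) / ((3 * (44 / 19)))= -88.31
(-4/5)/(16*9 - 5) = -4/695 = -0.01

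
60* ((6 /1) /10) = 36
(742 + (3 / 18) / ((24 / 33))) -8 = 734.23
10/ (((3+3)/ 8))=40/ 3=13.33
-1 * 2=-2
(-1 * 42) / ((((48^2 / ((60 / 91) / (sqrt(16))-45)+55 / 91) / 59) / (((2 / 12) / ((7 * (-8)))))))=-456365 / 3142504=-0.15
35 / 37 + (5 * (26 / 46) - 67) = -53807 / 851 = -63.23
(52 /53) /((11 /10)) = 520 /583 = 0.89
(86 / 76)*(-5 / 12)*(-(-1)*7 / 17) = -1505 / 7752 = -0.19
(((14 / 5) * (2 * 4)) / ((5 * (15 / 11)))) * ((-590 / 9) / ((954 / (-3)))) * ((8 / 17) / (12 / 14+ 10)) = 1017632 / 34665975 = 0.03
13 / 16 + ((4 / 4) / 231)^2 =693709 / 853776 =0.81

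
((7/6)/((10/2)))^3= 343/27000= 0.01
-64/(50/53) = -1696/25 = -67.84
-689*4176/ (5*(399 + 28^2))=-221328/ 455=-486.44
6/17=0.35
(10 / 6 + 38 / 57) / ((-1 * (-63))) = 1 / 27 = 0.04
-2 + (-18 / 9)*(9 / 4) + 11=9 / 2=4.50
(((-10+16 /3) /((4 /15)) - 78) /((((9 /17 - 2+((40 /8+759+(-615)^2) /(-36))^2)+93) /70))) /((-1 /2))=42081120 /348822467519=0.00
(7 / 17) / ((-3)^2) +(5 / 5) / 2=167 / 306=0.55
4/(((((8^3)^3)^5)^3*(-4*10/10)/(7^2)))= -0.00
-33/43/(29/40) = -1320/1247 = -1.06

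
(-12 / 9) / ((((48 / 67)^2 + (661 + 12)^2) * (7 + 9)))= -0.00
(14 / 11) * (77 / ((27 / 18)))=196 / 3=65.33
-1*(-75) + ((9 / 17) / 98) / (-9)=124949 / 1666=75.00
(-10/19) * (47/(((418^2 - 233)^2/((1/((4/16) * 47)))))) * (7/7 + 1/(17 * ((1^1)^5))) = -720/9834416233163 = -0.00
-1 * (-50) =50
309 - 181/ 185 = 56984/ 185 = 308.02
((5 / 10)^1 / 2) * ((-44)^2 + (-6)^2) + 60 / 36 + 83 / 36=17891 / 36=496.97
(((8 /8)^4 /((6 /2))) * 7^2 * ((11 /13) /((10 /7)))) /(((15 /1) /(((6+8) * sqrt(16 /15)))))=105644 * sqrt(15) /43875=9.33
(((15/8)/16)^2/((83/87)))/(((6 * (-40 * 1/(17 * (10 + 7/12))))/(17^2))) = -271418685/87031808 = -3.12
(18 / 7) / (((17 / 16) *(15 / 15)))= 288 / 119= 2.42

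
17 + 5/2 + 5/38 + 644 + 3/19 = 12612/19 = 663.79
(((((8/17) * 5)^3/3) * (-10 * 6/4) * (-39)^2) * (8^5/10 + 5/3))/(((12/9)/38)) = -45477315936000/4913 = -9256526752.70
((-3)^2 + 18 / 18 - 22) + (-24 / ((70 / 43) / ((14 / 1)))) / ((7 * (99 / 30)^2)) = -37372 / 2541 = -14.71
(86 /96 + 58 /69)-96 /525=100049 /64400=1.55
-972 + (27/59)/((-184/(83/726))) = -2553592491/2627152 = -972.00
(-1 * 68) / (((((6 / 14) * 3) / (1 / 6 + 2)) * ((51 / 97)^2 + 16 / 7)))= -203780122 / 4556277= -44.73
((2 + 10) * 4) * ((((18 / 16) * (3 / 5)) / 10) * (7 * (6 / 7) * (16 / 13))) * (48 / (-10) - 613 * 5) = -119353824 / 1625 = -73448.51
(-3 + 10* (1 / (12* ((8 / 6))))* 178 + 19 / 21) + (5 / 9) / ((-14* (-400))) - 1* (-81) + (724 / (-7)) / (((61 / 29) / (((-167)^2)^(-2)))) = 90941828865978901 / 478251401856480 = 190.15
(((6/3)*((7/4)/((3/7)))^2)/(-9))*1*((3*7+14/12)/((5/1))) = -319333/19440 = -16.43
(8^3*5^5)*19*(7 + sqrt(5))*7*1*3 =638400000*sqrt(5) + 4468800000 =5896305796.84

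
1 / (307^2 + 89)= 1 / 94338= 0.00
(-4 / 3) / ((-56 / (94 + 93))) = 187 / 42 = 4.45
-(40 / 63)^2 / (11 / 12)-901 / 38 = -13355453 / 553014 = -24.15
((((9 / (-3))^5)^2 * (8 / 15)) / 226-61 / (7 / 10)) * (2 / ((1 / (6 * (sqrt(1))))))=2477688 / 3955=626.47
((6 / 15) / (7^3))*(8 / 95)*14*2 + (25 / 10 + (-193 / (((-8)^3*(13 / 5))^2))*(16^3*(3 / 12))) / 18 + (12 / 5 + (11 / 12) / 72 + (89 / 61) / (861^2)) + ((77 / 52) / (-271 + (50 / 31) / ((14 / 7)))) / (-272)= 5268596422947781177 / 2067578624187367200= 2.55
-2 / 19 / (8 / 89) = -89 / 76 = -1.17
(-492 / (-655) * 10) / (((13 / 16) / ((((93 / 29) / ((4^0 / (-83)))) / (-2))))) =60763968 / 49387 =1230.36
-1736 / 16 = -217 / 2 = -108.50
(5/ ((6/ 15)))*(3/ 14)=75/ 28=2.68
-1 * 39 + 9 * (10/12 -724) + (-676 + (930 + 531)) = -11525/2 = -5762.50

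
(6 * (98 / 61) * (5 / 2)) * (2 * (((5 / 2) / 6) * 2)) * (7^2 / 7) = 17150 / 61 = 281.15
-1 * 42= -42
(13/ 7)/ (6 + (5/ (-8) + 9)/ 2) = 0.18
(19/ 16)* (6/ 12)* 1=19/ 32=0.59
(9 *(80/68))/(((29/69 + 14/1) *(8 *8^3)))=621/3464192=0.00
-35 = -35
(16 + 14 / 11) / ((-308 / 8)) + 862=729734 / 847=861.55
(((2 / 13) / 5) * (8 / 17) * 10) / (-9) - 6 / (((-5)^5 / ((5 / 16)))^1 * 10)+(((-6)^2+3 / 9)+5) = 4109005967 / 99450000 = 41.32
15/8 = 1.88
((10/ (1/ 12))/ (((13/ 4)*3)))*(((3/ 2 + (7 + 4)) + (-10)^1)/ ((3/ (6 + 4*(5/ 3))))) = 129.91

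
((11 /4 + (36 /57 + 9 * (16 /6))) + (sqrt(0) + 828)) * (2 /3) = 65009 /114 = 570.25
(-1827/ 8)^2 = 3337929/ 64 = 52155.14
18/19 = 0.95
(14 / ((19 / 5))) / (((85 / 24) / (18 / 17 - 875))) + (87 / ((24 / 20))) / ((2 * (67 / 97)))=-1260612221 / 1471588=-856.63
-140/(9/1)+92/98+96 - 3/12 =143119/1764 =81.13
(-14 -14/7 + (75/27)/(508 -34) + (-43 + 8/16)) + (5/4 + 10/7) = -3333529/59724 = -55.82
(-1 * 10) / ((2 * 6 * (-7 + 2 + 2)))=0.28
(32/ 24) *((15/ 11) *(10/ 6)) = 100/ 33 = 3.03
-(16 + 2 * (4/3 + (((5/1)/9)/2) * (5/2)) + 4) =-433/18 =-24.06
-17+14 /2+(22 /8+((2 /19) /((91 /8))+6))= -8581 /6916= -1.24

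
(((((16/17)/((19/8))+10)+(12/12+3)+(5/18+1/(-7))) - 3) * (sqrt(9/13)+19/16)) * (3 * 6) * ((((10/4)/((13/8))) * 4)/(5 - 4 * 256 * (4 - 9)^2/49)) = -3285079/1120691 - 157683792 * sqrt(13)/276810677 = -4.99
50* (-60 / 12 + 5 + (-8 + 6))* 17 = -1700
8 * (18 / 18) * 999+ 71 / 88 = 7992.81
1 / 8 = 0.12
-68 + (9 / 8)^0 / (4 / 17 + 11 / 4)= -13736 / 203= -67.67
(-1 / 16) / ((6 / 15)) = -5 / 32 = -0.16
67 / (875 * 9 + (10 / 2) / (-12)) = 804 / 94495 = 0.01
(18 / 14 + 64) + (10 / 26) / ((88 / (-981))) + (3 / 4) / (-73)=60.99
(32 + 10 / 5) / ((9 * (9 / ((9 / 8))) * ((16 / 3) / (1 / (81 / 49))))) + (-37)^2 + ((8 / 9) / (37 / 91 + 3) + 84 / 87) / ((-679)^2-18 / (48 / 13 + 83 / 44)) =1369.05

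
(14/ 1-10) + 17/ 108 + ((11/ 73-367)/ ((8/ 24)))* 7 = -60704263/ 7884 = -7699.68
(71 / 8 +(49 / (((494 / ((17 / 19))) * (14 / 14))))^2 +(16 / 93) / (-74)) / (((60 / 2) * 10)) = 5384132089601 / 181885057941600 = 0.03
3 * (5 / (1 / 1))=15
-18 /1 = -18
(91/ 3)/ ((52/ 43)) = 301/ 12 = 25.08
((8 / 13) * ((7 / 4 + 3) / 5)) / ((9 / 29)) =1.88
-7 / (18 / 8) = -3.11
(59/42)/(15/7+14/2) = 59/384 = 0.15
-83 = -83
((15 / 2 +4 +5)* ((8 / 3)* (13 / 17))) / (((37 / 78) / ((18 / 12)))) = 66924 / 629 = 106.40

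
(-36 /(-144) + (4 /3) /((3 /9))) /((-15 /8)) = -34 /15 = -2.27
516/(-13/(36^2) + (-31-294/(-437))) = -17.01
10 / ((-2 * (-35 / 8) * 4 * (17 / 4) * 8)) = 0.01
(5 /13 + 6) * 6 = 38.31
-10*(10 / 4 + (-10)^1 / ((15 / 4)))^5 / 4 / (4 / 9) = 5 / 6912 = 0.00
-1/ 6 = -0.17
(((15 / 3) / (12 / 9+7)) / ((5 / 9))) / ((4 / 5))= 27 / 20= 1.35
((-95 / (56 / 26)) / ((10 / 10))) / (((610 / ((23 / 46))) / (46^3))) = -3005249 / 854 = -3519.03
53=53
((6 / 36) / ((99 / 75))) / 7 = 0.02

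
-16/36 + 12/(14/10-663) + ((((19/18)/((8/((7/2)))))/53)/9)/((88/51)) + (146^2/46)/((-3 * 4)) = -2995280849263/76648847616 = -39.08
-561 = -561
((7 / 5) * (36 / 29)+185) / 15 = 27077 / 2175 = 12.45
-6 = -6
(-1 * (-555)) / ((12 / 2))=92.50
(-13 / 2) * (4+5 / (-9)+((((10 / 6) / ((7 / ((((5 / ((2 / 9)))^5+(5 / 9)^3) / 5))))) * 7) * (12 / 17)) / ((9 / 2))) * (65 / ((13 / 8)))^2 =-349758614028200 / 111537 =-3135807974.29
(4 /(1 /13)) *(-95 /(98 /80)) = -197600 /49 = -4032.65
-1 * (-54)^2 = -2916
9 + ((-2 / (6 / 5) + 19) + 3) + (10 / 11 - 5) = 833 / 33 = 25.24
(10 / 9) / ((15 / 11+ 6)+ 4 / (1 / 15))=110 / 6669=0.02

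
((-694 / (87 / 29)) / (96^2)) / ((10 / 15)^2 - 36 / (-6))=-347 / 89088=-0.00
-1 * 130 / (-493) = 130 / 493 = 0.26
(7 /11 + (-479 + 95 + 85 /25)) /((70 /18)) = -188082 /1925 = -97.70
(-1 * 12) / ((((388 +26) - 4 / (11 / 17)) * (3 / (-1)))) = 22 / 2243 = 0.01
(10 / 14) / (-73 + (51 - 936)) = -5 / 6706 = -0.00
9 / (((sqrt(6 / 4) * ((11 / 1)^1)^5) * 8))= 0.00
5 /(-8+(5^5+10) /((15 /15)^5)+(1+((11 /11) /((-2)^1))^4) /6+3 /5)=2400 /1501333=0.00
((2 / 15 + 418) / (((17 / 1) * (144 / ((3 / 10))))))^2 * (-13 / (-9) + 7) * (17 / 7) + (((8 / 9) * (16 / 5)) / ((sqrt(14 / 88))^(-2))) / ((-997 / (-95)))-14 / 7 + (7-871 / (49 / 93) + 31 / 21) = -6853542761187421 / 4162367199375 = -1646.55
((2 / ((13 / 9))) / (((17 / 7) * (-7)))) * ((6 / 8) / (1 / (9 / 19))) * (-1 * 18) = 2187 / 4199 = 0.52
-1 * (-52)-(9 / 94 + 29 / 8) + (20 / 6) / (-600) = 816791 / 16920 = 48.27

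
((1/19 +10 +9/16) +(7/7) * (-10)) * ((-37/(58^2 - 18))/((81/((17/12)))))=-117623/988702848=-0.00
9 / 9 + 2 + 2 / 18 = 28 / 9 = 3.11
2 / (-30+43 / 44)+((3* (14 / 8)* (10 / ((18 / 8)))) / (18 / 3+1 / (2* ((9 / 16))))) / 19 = 82253 / 752153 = 0.11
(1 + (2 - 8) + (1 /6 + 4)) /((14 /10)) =-25 /42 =-0.60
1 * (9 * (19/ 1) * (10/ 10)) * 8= 1368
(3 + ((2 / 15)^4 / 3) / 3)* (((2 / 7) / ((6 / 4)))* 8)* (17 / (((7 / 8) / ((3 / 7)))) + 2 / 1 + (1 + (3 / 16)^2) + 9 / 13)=895618421693 / 16253055000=55.10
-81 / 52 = -1.56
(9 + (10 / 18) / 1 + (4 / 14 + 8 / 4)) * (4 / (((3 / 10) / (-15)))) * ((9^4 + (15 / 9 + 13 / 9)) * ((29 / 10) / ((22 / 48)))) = -204491490880 / 2079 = -98360505.47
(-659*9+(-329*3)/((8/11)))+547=-53929/8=-6741.12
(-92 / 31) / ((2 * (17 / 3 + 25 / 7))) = -483 / 3007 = -0.16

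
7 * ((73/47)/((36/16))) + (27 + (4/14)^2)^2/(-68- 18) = -322815583/87343578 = -3.70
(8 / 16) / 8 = 1 / 16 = 0.06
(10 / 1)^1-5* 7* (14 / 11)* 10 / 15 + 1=-18.70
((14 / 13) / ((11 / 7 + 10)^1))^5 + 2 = 2589246320408954 / 1294618640600493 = 2.00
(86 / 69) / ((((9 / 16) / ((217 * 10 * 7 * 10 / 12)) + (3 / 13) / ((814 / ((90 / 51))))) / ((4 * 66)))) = 413604801209600 / 684723087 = 604046.82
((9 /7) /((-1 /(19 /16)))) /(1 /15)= -2565 /112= -22.90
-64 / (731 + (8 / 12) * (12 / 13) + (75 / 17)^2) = -60112 / 705451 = -0.09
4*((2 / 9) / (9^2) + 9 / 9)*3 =2924 / 243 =12.03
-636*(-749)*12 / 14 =408312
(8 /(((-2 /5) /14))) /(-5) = 56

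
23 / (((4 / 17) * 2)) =391 / 8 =48.88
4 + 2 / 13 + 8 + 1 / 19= 3015 / 247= 12.21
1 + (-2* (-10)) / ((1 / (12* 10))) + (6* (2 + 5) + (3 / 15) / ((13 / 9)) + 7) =159259 / 65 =2450.14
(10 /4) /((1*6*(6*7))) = 5 /504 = 0.01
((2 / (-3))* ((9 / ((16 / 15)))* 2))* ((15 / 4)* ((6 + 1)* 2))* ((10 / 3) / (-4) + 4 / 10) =4095 / 16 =255.94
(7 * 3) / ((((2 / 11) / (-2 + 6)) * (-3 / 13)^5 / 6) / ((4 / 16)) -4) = -85768683 / 16336973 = -5.25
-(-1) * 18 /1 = 18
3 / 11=0.27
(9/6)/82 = 0.02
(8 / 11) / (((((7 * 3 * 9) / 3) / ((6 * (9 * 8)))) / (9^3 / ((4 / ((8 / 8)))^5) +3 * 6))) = 57483 / 616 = 93.32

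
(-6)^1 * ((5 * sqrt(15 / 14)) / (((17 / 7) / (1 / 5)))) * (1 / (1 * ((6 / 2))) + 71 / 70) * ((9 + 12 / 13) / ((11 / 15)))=-46.63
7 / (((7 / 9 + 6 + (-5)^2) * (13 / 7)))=441 / 3718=0.12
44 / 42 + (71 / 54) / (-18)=6631 / 6804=0.97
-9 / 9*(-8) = 8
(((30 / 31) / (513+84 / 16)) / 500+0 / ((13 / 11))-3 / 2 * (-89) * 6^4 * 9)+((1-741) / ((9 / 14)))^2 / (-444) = 202246795636286 / 130132575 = 1554159.64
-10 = -10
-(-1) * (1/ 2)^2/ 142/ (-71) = -1/ 40328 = -0.00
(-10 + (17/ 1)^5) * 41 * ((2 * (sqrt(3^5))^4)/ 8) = 3437462365623/ 4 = 859365591405.75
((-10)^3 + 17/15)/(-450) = 14983/6750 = 2.22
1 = 1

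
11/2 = 5.50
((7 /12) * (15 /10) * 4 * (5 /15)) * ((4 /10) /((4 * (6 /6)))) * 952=1666 /15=111.07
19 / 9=2.11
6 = 6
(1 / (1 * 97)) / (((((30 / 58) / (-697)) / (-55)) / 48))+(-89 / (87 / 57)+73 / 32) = 3296305349 / 90016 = 36619.10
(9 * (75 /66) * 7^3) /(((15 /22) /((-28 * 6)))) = -864360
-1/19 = -0.05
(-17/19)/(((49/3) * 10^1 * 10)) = -51/93100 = -0.00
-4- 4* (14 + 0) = -60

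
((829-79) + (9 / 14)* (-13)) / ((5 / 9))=93447 / 70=1334.96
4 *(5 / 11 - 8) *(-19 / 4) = 1577 / 11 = 143.36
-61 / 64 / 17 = -61 / 1088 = -0.06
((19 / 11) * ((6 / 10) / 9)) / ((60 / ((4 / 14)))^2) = 19 / 7276500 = 0.00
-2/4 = -1/2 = -0.50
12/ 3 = 4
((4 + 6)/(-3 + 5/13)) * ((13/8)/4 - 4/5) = 819/544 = 1.51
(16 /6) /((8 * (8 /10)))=5 /12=0.42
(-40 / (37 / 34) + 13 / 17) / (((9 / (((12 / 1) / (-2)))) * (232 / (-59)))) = -1335701 / 218892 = -6.10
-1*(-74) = 74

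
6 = 6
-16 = -16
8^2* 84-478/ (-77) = 414430/ 77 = 5382.21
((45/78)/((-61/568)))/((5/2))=-1704/793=-2.15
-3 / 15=-1 / 5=-0.20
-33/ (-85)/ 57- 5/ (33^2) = 3904/ 1758735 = 0.00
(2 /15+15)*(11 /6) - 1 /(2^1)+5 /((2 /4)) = 1676 /45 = 37.24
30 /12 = 5 /2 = 2.50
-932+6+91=-835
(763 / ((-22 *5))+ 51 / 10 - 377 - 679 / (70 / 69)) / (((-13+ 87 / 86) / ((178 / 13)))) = 176493586 / 147433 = 1197.11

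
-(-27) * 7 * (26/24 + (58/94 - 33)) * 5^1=-5560695/188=-29578.16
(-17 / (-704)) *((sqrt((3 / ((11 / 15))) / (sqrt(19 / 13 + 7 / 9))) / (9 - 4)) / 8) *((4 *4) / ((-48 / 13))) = -221 *13^(1 / 4) *sqrt(165) *262^(3 / 4) / 81157120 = -0.00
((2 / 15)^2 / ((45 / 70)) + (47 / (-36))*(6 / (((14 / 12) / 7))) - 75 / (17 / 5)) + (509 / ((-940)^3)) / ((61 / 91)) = -4816067565475343 / 69766564248000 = -69.03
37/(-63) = -37/63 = -0.59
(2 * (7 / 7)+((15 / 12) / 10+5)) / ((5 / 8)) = 57 / 5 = 11.40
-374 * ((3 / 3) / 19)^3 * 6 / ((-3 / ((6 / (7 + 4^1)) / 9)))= 136 / 20577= 0.01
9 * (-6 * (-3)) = 162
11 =11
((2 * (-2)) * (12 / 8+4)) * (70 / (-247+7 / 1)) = 77 / 12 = 6.42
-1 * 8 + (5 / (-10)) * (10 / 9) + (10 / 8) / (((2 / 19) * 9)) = -521 / 72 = -7.24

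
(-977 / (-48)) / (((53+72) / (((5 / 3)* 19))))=18563 / 3600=5.16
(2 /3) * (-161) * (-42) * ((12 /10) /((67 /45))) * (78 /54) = 351624 /67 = 5248.12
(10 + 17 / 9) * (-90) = -1070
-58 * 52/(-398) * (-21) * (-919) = 29102892/199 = 146245.69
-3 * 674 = -2022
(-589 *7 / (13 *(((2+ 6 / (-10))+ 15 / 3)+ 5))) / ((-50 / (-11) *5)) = -2387 / 1950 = -1.22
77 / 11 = 7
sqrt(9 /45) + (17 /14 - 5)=-53 /14 + sqrt(5) /5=-3.34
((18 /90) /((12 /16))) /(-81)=-4 /1215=-0.00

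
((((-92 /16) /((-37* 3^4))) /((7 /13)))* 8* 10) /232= 1495 /1216782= 0.00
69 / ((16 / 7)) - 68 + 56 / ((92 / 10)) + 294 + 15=277.27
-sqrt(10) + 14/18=7/9 - sqrt(10)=-2.38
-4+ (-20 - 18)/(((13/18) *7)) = -1048/91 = -11.52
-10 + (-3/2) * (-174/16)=101/16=6.31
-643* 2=-1286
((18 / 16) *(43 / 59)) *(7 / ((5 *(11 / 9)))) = 24381 / 25960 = 0.94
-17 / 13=-1.31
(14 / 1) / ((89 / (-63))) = -9.91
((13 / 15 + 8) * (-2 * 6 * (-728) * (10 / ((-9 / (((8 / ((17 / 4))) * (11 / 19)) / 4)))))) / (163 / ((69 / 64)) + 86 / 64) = -29016064 / 188751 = -153.73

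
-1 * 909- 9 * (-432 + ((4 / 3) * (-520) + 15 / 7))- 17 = 64279 / 7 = 9182.71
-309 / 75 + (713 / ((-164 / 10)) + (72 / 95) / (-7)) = -13006463 / 272650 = -47.70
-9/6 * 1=-3/2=-1.50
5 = 5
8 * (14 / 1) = 112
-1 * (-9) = 9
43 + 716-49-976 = -266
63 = 63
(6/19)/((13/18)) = 108/247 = 0.44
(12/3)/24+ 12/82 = 77/246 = 0.31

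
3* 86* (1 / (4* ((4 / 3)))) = 387 / 8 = 48.38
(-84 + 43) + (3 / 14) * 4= -281 / 7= -40.14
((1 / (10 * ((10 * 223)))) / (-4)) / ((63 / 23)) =-23 / 5619600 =-0.00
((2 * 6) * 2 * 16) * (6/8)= 288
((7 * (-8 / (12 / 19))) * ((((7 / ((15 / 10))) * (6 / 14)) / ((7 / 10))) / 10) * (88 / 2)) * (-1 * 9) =10032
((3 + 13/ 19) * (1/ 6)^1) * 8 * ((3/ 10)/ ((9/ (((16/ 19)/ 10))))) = 224/ 16245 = 0.01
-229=-229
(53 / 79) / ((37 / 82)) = 4346 / 2923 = 1.49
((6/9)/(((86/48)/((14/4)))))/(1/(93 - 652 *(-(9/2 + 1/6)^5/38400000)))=47477076787/391837500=121.17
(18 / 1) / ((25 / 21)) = 378 / 25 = 15.12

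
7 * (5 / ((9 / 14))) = 490 / 9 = 54.44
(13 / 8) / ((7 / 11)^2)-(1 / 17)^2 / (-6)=1363987 / 339864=4.01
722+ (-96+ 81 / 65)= 40771 / 65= 627.25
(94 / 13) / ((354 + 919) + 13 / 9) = 423 / 74555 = 0.01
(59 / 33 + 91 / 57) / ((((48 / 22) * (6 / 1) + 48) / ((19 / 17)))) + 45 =772181 / 17136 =45.06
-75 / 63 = -1.19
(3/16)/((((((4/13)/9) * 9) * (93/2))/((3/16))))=39/15872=0.00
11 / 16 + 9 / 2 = 83 / 16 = 5.19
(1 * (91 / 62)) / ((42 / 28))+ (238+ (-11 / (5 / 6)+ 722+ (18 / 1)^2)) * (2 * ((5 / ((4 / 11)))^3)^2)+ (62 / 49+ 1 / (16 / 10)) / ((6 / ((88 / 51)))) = 17176053764.34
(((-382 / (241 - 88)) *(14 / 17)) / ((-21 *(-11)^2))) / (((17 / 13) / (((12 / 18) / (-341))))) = -19864 / 16419938733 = -0.00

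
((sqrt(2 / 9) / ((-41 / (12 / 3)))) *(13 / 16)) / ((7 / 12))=-13 *sqrt(2) / 287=-0.06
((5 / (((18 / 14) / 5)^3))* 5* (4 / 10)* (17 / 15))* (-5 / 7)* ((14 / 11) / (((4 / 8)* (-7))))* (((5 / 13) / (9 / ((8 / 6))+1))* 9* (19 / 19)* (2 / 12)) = 12.89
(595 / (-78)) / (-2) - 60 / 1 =-8765 / 156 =-56.19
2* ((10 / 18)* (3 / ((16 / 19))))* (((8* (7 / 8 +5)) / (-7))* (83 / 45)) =-74119 / 1512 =-49.02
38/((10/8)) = 152/5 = 30.40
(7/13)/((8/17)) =1.14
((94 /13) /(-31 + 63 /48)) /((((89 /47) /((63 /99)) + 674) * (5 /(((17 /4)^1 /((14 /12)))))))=-1802544 /6876634375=-0.00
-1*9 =-9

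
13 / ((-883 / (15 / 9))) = -0.02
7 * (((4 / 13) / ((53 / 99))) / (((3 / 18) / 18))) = 299376 / 689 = 434.51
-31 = -31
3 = 3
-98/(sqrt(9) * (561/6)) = -196/561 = -0.35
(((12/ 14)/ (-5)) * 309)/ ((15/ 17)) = -10506/ 175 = -60.03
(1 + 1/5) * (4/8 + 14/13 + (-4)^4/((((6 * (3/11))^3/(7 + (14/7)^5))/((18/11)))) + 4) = 4481.00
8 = 8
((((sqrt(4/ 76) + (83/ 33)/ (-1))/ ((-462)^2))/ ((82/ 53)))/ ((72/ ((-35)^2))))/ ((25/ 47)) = -206753/ 848688192 + 2491 * sqrt(19)/ 488638656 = -0.00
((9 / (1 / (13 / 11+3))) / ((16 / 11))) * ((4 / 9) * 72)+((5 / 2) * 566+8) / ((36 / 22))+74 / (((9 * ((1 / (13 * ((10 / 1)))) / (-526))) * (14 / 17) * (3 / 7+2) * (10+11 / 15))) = -70982123 / 2898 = -24493.49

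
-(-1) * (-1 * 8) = -8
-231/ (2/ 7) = -1617/ 2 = -808.50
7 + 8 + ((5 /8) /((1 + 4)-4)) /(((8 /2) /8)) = 65 /4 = 16.25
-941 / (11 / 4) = -3764 / 11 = -342.18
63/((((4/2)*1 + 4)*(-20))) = -21/40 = -0.52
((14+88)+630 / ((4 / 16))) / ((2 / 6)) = 7866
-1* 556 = -556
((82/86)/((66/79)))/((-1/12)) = -6478/473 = -13.70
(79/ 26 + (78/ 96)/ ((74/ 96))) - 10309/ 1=-9913321/ 962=-10304.91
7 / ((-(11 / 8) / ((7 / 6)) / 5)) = -980 / 33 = -29.70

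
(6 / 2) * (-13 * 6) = -234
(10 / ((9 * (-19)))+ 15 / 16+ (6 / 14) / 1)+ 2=63347 / 19152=3.31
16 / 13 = 1.23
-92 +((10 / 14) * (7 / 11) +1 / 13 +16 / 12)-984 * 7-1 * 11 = -6989.14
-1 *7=-7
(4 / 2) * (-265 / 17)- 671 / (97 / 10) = -165480 / 1649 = -100.35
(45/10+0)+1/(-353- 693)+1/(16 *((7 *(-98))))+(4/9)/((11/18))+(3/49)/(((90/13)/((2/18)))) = 44559677633/8524565280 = 5.23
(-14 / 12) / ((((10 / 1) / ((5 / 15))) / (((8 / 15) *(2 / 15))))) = -28 / 10125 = -0.00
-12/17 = -0.71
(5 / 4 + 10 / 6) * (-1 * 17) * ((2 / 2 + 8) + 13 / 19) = -27370 / 57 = -480.18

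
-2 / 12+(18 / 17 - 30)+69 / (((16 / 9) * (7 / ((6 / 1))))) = 11881 / 2856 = 4.16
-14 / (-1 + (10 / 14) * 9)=-49 / 19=-2.58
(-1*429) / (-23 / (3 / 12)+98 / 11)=4719 / 914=5.16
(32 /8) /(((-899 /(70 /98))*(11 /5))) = -100 /69223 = -0.00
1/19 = 0.05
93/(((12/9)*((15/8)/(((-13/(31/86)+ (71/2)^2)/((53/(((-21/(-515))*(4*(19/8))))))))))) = 181703403/545900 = 332.85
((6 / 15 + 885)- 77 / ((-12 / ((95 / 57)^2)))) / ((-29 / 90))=-487741 / 174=-2803.11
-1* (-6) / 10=3 / 5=0.60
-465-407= -872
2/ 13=0.15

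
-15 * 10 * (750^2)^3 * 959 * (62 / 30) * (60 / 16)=-198417123413085937500000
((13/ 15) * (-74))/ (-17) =962/ 255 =3.77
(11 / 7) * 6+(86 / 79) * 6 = 8826 / 553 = 15.96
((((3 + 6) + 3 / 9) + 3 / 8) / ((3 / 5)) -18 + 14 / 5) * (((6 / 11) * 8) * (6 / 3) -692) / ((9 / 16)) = -5306296 / 4455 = -1191.09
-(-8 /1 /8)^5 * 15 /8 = 15 /8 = 1.88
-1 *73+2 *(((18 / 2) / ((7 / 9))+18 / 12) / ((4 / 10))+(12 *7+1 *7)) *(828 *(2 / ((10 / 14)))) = 2866999 / 5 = 573399.80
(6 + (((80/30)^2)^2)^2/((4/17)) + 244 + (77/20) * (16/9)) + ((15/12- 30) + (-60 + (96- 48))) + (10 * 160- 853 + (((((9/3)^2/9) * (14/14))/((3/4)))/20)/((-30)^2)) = 9702753892/820125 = 11830.82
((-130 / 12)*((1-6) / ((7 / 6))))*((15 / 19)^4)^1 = 16453125 / 912247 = 18.04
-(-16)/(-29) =-16/29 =-0.55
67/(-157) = -67/157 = -0.43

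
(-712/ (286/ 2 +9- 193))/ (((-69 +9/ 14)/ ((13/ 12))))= -32396/ 117711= -0.28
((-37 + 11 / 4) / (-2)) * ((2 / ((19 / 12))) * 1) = 21.63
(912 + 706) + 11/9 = 14573/9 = 1619.22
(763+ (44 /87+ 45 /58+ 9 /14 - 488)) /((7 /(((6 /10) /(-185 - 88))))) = -168647 /1939665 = -0.09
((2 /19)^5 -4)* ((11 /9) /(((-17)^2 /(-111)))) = 1.88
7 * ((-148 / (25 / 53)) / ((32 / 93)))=-1276611 / 200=-6383.06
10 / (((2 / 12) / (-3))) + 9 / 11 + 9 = -1872 / 11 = -170.18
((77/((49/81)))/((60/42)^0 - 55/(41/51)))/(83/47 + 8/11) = -18886527/24939572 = -0.76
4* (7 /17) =1.65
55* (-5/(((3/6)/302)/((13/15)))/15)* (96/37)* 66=-60805888/37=-1643402.38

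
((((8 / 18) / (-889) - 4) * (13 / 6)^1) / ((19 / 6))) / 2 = -208052 / 152019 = -1.37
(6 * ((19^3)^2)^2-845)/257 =13279889514396121/257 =51672721845899.30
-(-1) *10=10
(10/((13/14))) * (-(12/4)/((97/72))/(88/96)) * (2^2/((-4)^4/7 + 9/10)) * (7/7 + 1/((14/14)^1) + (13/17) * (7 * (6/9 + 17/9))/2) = -15269184000/618521761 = -24.69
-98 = -98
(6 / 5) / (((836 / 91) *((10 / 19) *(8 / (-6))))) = -819 / 4400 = -0.19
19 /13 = 1.46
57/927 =19/309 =0.06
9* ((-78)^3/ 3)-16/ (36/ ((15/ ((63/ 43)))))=-269071844/ 189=-1423660.55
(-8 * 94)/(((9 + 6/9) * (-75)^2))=-752/54375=-0.01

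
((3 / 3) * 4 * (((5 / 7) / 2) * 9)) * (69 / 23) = 38.57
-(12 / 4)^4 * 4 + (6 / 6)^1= -323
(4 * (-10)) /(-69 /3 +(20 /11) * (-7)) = 440 /393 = 1.12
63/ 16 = 3.94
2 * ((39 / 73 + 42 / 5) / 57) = 0.31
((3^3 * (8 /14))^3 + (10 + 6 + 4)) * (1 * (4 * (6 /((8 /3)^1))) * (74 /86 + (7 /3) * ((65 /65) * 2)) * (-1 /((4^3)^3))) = -677299377 /966590464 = -0.70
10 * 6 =60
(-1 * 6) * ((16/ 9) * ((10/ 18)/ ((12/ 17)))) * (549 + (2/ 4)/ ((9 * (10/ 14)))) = -3360356/ 729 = -4609.54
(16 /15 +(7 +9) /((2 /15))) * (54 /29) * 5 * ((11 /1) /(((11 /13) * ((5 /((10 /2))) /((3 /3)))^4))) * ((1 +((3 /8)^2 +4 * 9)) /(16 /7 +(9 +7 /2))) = 36807.86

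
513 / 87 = 171 / 29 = 5.90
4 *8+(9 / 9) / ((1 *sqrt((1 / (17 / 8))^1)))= sqrt(34) / 4+32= 33.46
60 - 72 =-12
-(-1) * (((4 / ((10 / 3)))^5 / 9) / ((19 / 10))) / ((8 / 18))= 3888 / 11875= 0.33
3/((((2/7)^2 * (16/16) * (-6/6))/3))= -441/4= -110.25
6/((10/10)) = 6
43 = 43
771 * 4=3084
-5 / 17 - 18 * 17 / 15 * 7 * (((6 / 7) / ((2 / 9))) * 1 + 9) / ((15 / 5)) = -10409 / 17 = -612.29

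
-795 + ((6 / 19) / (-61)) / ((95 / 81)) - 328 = -123648401 / 110105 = -1123.00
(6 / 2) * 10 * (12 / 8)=45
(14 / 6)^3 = 343 / 27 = 12.70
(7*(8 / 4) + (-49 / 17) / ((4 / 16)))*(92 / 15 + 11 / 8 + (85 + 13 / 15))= 15687 / 68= 230.69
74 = 74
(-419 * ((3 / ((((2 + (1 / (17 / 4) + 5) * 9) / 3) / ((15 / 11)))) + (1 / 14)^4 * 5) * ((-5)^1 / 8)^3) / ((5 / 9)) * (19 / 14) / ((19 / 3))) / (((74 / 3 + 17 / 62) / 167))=464036067501525 / 7025822949376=66.05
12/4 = 3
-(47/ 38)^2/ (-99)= 2209/ 142956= 0.02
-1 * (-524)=524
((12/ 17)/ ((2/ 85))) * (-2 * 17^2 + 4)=-17220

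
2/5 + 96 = 482/5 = 96.40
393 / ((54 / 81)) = 1179 / 2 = 589.50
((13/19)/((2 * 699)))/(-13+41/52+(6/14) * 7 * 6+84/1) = 338/62008989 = 0.00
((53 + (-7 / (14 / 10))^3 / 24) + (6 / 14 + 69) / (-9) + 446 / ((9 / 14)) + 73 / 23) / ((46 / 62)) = 264852871 / 266616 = 993.39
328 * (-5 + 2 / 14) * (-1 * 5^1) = 55760 / 7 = 7965.71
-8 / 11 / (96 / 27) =-9 / 44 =-0.20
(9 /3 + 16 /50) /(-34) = -83 /850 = -0.10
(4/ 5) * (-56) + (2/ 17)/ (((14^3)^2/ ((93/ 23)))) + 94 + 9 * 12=1157011090833/ 7360121440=157.20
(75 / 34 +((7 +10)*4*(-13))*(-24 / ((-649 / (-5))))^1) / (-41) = -3655395 / 904706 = -4.04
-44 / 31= -1.42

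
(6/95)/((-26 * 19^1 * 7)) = -3/164255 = -0.00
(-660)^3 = -287496000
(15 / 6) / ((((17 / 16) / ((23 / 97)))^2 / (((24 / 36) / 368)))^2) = 1354240 / 66546486705609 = 0.00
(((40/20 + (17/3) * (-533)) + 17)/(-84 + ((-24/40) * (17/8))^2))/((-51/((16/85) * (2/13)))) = -92200960/4456519587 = -0.02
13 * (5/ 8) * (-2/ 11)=-65/ 44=-1.48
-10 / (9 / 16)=-160 / 9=-17.78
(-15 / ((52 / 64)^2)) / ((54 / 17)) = -10880 / 1521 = -7.15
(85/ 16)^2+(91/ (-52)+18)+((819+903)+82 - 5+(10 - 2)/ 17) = 8024841/ 4352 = 1843.94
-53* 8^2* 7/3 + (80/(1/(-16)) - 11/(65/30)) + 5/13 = -358775/39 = -9199.36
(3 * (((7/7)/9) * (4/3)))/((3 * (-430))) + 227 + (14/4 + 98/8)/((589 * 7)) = 3104631193/13676580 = 227.00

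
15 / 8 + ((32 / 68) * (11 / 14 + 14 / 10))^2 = 28743 / 9800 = 2.93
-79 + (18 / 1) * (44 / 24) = -46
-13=-13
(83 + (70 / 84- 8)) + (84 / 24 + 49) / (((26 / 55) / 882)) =3823120 / 39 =98028.72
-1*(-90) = 90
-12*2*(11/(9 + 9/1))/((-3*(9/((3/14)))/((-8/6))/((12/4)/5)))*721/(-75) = 9064/10125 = 0.90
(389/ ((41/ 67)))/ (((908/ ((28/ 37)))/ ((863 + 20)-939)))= -10216696/ 344359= -29.67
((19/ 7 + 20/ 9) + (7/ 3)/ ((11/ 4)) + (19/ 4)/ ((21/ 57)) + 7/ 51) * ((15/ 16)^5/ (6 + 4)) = 14962100625/ 10980687872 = 1.36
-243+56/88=-2666/11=-242.36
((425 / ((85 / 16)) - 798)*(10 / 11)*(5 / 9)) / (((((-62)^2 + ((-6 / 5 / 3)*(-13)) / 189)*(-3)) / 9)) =5654250 / 19979333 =0.28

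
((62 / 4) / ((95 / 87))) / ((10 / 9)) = 24273 / 1900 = 12.78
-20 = -20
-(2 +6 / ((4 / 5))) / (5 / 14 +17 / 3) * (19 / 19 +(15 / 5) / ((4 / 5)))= -7581 / 1012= -7.49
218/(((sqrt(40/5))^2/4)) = 109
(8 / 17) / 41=0.01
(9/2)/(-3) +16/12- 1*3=-19/6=-3.17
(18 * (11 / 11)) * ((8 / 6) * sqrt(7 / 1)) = 24 * sqrt(7) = 63.50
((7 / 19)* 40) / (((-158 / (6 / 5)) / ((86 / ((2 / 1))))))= -7224 / 1501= -4.81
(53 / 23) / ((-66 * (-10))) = 53 / 15180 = 0.00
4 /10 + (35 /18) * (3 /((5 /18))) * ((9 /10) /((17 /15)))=2903 /170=17.08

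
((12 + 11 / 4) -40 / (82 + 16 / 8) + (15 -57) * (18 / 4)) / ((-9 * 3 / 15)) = 73385 / 756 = 97.07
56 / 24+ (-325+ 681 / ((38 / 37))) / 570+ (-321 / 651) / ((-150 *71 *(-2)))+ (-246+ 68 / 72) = -303008515774 / 1251433575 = -242.13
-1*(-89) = 89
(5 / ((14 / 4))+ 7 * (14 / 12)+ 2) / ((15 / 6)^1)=487 / 105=4.64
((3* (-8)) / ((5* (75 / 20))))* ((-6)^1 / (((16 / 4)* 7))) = 48 / 175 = 0.27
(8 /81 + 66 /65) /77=838 /57915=0.01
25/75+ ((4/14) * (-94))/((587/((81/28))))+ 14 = 1225388/86289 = 14.20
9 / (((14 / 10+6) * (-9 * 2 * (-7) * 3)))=5 / 1554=0.00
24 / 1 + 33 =57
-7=-7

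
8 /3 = 2.67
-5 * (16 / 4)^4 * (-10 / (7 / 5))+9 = 64063 / 7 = 9151.86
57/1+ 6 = 63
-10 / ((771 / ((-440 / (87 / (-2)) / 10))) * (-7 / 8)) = 7040 / 469539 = 0.01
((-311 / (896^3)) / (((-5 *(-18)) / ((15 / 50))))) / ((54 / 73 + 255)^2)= -1657319 / 75212044636048588800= -0.00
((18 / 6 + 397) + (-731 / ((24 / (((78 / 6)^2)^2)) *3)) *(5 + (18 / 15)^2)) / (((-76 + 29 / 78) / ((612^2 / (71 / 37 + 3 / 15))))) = 741961531635129 / 170030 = 4363709531.47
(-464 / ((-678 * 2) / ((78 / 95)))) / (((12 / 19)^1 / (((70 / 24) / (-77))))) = -377 / 22374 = -0.02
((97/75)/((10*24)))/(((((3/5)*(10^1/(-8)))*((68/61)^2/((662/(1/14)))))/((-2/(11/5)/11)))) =836291029/188832600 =4.43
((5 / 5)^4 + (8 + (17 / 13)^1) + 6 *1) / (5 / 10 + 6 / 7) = 2968 / 247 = 12.02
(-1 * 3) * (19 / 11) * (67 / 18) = -1273 / 66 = -19.29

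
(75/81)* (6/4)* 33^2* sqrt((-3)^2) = 9075/2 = 4537.50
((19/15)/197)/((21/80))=304/12411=0.02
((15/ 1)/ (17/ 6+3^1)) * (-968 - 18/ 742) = -6464466/ 2597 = -2489.21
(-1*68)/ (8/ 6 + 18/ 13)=-1326/ 53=-25.02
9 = 9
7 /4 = 1.75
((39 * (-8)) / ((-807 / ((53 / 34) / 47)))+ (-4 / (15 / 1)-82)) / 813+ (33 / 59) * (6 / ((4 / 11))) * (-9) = -25720531479197 / 309287858310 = -83.16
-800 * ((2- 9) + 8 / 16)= 5200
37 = 37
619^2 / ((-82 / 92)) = -17625406 / 41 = -429887.95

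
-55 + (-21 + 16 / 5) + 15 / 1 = -289 / 5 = -57.80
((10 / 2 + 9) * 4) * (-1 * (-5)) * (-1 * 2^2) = -1120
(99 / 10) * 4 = 198 / 5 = 39.60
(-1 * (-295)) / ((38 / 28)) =4130 / 19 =217.37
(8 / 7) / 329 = 8 / 2303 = 0.00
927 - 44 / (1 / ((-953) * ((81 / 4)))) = 850050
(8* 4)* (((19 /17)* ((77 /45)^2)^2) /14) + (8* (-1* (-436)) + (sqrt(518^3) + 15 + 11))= 246489782602 /69710625 + 518* sqrt(518)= 15325.38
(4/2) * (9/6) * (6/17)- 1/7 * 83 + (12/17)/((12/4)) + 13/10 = -11023/1190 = -9.26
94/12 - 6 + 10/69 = 91/46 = 1.98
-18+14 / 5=-76 / 5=-15.20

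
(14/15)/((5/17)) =238/75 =3.17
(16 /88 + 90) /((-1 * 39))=-992 /429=-2.31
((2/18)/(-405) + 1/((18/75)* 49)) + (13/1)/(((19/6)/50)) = 1393694263/6786990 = 205.35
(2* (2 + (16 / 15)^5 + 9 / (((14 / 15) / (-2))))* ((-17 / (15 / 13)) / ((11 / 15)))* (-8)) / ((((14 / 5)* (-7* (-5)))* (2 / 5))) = -74737199212 / 573024375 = -130.43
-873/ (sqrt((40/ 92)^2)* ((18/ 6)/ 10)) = -6693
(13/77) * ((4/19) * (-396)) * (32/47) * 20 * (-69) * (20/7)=1653350400/43757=37784.82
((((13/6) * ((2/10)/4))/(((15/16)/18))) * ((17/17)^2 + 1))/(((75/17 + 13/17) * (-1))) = -221/275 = -0.80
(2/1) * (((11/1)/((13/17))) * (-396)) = -148104/13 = -11392.62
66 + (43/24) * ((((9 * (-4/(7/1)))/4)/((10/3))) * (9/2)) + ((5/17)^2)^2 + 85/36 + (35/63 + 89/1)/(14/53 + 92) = 27265659158413/411685031520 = 66.23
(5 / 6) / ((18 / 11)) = 55 / 108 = 0.51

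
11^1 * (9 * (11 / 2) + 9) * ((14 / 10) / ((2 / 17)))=153153 / 20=7657.65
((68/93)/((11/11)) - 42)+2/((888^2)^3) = -313640050194029740001/7599928261606244352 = -41.27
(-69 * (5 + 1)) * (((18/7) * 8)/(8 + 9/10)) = -596160/623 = -956.92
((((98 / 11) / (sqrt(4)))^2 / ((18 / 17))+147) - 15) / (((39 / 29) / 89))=9975.93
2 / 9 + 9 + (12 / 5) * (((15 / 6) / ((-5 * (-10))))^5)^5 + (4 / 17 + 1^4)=671088640000000000000000000000000459 / 64172851200000000000000000000000000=10.46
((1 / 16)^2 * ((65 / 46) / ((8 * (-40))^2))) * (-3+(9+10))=13 / 15073280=0.00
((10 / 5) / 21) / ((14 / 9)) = 3 / 49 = 0.06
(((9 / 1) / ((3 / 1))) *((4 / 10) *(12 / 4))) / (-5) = -18 / 25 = -0.72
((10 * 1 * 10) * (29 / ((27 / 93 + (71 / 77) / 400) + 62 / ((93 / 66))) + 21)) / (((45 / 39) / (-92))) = -21905740358320 / 126871803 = -172660.43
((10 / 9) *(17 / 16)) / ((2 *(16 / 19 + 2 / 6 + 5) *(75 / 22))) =323 / 11520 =0.03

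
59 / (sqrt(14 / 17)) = 59*sqrt(238) / 14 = 65.01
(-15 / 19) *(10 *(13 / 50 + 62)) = -9339 / 19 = -491.53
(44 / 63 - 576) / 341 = -36244 / 21483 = -1.69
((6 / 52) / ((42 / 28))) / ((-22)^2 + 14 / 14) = 1 / 6305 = 0.00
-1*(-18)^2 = -324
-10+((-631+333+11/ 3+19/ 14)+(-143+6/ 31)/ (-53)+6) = -20307205/ 69006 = -294.28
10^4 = 10000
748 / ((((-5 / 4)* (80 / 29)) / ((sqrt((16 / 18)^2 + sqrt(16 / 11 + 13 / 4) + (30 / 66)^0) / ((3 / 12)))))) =-986* sqrt(70180 + 5346* sqrt(253)) / 225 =-1726.47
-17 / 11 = -1.55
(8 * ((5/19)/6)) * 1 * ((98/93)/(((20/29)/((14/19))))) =39788/100719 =0.40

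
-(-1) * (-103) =-103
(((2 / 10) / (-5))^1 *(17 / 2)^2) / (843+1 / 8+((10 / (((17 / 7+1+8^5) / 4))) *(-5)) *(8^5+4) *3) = -662966 / 55770475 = -0.01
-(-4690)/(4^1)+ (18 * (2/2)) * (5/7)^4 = 1177.19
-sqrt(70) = -8.37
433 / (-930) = -0.47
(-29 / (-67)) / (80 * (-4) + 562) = 29 / 16214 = 0.00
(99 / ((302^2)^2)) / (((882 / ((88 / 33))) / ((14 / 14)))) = 11 / 305692733388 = 0.00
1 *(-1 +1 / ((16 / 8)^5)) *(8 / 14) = -31 / 56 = -0.55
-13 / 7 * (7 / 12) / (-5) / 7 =13 / 420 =0.03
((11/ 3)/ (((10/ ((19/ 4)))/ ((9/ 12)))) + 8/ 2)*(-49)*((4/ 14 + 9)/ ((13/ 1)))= -185.72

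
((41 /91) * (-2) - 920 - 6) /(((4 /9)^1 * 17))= -189783 /1547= -122.68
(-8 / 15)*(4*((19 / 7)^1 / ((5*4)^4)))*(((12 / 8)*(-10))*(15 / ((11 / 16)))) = 114 / 9625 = 0.01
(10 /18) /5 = 1 /9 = 0.11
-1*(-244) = 244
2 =2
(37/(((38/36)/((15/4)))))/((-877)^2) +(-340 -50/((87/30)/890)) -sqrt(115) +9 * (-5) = -13332289605975/847580158 -sqrt(115) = -15740.55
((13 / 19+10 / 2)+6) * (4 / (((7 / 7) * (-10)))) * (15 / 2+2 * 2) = -5106 / 95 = -53.75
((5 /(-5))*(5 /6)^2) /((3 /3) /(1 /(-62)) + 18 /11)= 275 /23904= 0.01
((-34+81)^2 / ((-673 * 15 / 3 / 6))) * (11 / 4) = -72897 / 6730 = -10.83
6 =6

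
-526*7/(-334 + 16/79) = 145439/13185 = 11.03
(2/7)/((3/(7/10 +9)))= 97/105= 0.92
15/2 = 7.50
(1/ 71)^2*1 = 1/ 5041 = 0.00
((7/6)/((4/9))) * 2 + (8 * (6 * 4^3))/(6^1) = 2069/4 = 517.25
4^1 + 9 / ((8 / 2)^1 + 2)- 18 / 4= 1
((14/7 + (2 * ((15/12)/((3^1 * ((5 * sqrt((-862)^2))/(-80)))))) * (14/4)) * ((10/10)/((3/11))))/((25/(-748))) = -20701648/96975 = -213.47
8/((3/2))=16/3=5.33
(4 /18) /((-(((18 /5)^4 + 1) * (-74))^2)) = -390625 /274797017535042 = -0.00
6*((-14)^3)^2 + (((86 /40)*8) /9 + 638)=2033003516 /45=45177855.91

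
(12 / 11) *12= 144 / 11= 13.09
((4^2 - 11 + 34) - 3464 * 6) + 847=-19898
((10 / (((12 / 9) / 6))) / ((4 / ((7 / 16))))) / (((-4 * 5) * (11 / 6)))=-189 / 1408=-0.13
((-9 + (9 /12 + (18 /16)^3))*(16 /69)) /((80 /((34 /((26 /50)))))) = -99025 /76544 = -1.29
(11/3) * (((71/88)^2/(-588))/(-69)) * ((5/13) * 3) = 0.00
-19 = -19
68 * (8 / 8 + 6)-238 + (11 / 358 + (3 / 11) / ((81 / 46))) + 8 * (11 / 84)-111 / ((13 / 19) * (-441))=16228101361 / 67729662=239.60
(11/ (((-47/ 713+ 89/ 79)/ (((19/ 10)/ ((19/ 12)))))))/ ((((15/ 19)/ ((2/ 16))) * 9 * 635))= 11772343/ 34143696000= 0.00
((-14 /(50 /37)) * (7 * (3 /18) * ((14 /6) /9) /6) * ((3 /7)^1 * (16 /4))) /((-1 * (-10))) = -1813 /20250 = -0.09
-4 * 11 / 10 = -22 / 5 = -4.40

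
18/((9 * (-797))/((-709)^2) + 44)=9048258/22110791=0.41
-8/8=-1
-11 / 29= -0.38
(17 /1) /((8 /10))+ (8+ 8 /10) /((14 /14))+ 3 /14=4237 /140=30.26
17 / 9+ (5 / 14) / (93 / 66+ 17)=1082 / 567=1.91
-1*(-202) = 202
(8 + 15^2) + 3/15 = 1166/5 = 233.20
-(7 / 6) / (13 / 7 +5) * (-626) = 15337 / 144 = 106.51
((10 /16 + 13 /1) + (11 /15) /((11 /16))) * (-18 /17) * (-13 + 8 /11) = 142803 /748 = 190.91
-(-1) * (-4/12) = -1/3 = -0.33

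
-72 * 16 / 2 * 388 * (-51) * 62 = 706669056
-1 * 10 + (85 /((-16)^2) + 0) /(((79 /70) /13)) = -62445 /10112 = -6.18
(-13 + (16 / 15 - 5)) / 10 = -127 / 75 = -1.69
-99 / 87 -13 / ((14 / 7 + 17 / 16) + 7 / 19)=-149027 / 30247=-4.93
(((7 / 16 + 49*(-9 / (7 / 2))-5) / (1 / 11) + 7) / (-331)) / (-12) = -22867 / 63552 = -0.36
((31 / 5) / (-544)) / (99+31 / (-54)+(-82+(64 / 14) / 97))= -0.00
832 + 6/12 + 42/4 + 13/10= 8443/10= 844.30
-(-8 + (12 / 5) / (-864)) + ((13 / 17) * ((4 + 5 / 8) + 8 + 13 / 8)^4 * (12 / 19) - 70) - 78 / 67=65120567107 / 3280320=19851.89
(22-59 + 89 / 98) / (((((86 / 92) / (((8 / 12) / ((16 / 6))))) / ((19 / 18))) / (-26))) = 264.91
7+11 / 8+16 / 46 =1605 / 184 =8.72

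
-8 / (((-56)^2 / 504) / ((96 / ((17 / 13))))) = -11232 / 119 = -94.39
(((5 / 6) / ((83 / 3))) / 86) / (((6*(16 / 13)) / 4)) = 0.00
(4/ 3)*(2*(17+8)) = 200/ 3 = 66.67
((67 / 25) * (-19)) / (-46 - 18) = 1273 / 1600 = 0.80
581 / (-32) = -581 / 32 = -18.16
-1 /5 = -0.20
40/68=10/17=0.59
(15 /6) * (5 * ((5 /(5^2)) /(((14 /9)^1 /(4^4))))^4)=14670595.81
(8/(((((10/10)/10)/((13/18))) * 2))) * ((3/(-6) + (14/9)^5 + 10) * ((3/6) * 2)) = 285685270/531441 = 537.57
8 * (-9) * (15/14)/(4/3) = -405/7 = -57.86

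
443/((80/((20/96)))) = 443/384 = 1.15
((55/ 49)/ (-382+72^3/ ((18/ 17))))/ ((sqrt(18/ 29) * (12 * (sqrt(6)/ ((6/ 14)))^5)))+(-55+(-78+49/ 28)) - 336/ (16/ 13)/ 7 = -681/ 4+11 * sqrt(87)/ 1855962858176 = -170.25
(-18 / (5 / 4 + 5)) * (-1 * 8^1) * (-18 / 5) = -10368 / 125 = -82.94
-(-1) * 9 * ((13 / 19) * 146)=17082 / 19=899.05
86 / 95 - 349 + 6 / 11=-363189 / 1045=-347.55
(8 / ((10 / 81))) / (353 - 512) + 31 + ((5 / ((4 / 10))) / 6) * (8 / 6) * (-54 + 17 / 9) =-2450458 / 21465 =-114.16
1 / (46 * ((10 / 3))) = 3 / 460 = 0.01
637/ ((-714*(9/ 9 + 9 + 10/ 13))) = -169/ 2040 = -0.08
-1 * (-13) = 13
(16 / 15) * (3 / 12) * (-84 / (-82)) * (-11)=-3.00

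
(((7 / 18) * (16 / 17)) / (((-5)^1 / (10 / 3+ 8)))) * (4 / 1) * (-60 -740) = 71680 / 27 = 2654.81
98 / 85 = 1.15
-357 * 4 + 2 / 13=-18562 / 13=-1427.85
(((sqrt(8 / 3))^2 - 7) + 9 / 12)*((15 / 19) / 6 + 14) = -7697 / 152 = -50.64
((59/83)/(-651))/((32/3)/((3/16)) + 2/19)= -3363/175535206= -0.00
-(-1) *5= 5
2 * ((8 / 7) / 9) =16 / 63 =0.25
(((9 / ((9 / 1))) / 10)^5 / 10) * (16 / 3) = 1 / 187500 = 0.00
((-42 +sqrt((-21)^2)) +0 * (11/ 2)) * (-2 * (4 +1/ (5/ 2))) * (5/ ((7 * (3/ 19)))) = 836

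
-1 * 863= -863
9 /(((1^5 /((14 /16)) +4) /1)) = 7 /4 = 1.75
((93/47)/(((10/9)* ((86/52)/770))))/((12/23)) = 6423417/4042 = 1589.17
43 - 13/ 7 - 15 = 183/ 7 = 26.14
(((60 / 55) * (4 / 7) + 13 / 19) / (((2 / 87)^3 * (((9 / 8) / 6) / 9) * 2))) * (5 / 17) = 18895743585 / 24871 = 759750.05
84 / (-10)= -42 / 5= -8.40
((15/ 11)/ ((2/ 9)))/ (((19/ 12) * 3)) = 270/ 209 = 1.29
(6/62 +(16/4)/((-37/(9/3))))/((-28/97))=25317/32116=0.79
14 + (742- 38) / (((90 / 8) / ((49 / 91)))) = 27902 / 585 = 47.70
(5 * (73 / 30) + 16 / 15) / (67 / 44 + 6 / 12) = 8734 / 1335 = 6.54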